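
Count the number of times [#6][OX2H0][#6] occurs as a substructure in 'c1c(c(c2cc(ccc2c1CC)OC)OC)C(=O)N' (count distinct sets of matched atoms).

2

[#6][OX2H0][#6] is the SMARTS for an ether: an aliphatic oxygen bridging two carbons with no H on the oxygen.
The molecule carries 2 separate instances of a methoxy ether (-OCH3) meeting every constraint; each maps to a distinct set of atoms, giving 2 matches.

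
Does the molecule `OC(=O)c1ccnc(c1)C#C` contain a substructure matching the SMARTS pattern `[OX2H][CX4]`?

The pattern [OX2H][CX4] describes a hydroxyl oxygen bound to an sp3 (X4) carbon — an aliphatic alcohol.
The closest candidate here is a carboxylic acid group (-C(=O)OH), but the -OH is on a CX3 carbonyl carbon, not a CX4 carbon. No other fragment satisfies the full query, so there is no match.

No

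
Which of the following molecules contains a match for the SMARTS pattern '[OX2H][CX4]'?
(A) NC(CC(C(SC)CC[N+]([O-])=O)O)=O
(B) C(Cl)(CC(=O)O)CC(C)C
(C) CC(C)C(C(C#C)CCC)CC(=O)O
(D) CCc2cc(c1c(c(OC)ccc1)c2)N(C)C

[OX2H][CX4] describes a hydroxyl oxygen bound to an sp3 (X4) carbon (an aliphatic alcohol).
(A) contains a hydroxyl group (-OH), which satisfies every atom and bond constraint.
(B) has a carboxylic acid group (-C(=O)OH) but the -OH is on a CX3 carbonyl carbon, not a CX4 carbon.
(C) has a carboxylic acid group (-C(=O)OH) but the -OH is on a CX3 carbonyl carbon, not a CX4 carbon.
(D) has a methoxy ether (-OCH3) but the oxygen has H0 (ether), not H1.
So the answer is (A).

A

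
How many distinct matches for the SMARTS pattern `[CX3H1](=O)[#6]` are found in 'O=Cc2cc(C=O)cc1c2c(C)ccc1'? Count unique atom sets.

2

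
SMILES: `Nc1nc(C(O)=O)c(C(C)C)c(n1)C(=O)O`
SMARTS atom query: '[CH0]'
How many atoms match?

2

The query [CH0] means: aliphatic carbon with no attached hydrogen.
Check the 16 heavy atoms by environment: 2× n (aromatic, H0) → no; 4× c (aromatic, H0) → no; 2× C (H0) → match; 2× O (H0) → no; 2× O (H1) → no; 1× N (H2) → no; 1× C (H1) → no; 2× C (H3) → no.
That gives 2 matching atoms.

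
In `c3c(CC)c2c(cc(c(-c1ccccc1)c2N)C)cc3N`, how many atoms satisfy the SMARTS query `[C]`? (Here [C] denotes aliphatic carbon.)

The query [C] means: uppercase C matches aliphatic (non-aromatic) carbon only.
Check the 21 heavy atoms by environment: 16× c (aromatic) → no; 2× N → no; 3× C → match.
That gives 3 matching atoms.

3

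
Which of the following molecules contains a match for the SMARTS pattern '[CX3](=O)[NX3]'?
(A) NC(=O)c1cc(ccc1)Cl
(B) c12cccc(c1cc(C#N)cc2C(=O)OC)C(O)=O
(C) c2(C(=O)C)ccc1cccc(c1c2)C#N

A

[CX3](=O)[NX3] describes a carbonyl carbon bonded to a trivalent nitrogen (an amide).
(A) contains a primary amide (-C(=O)NH2), which satisfies every atom and bond constraint.
(B) has a nitrile (-C#N) but the nitrile N is NX1 (triple-bonded), not NX3.
(C) has a nitrile (-C#N) but the nitrile N is NX1 (triple-bonded), not NX3.
So the answer is (A).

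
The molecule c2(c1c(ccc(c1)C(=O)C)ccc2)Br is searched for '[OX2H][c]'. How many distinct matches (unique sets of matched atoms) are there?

0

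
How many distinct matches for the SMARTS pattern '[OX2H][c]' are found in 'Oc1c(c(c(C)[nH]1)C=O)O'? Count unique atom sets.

2

[OX2H][c] is the SMARTS for a phenol: a hydroxyl oxygen attached to an aromatic carbon.
The molecule carries 2 separate instances of a hydroxyl group (-OH) meeting every constraint; each maps to a distinct set of atoms, giving 2 matches.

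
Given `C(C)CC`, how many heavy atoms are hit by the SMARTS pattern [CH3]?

2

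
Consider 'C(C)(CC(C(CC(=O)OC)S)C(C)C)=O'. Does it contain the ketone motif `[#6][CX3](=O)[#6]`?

The pattern [#6][CX3](=O)[#6] describes a carbonyl carbon (no H) flanked by two carbons — a ketone.
The molecule carries an acetyl/ketone group (-C(=O)CH3), whose atoms satisfy every constraint of the query, so the pattern matches.

Yes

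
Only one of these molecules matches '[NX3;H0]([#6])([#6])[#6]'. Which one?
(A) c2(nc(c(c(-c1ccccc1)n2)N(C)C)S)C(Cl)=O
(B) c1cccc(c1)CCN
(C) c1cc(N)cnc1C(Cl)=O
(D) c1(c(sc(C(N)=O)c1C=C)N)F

A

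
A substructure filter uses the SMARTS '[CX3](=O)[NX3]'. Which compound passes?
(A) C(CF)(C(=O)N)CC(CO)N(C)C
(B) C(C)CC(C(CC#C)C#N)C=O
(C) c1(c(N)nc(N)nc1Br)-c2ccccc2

A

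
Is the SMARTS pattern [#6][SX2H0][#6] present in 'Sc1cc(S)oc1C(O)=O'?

No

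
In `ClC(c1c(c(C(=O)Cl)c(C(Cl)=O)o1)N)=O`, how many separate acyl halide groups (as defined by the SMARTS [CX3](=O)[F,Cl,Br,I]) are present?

[CX3](=O)[F,Cl,Br,I] is the SMARTS for an acyl halide: a carbonyl carbon bonded to a halogen.
The molecule carries 3 separate instances of an acyl chloride (-C(=O)Cl) meeting every constraint; each maps to a distinct set of atoms, giving 3 matches.

3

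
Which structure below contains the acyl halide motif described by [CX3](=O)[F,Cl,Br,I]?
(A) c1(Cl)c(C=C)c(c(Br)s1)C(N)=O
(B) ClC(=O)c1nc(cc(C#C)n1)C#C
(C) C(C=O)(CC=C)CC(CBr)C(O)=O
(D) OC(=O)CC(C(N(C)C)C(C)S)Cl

B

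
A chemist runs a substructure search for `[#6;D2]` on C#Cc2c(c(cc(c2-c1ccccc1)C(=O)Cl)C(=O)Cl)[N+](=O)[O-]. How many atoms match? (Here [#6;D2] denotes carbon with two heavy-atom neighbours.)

7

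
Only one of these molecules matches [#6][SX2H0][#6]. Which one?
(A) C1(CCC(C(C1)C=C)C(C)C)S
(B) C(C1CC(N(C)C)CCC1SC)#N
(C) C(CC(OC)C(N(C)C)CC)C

[#6][SX2H0][#6] describes an aliphatic sulfur bridging two carbons with no H on the sulfur (a thioether).
(A) has a thiol (-SH) but the sulfur has H1, not H0 bridging two carbons.
(B) contains a methylthio ether (-SCH3), which satisfies every atom and bond constraint.
(C) has a methoxy ether (-OCH3) but the bridging atom is O, not S.
So the answer is (B).

B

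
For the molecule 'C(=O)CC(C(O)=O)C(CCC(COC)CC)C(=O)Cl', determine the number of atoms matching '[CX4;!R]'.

10

Check the 19 heavy atoms by environment: 10× C (X4, acyclic) → match; 3× C (X3, acyclic) → no; 3× O (X1, acyclic) → no; 1× Cl (X1, acyclic) → no; 2× O (X2, acyclic) → no.
That gives 10 matching atoms.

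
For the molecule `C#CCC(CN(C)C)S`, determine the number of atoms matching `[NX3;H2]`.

0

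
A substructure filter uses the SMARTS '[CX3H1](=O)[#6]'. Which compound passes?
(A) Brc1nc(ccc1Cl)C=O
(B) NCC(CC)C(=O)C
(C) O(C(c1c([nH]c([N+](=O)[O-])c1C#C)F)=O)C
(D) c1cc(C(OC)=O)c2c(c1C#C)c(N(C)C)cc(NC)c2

A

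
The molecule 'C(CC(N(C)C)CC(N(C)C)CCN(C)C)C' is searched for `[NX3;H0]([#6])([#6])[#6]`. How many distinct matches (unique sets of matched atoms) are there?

[NX3;H0]([#6])([#6])[#6] is the SMARTS for a tertiary amine: a trivalent nitrogen with no H, bonded to three carbons.
The molecule carries 3 separate instances of a dimethylamino group (-N(CH3)2) meeting every constraint; each maps to a distinct set of atoms, giving 3 matches.

3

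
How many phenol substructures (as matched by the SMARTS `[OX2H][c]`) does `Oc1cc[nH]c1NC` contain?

1

[OX2H][c] is the SMARTS for a phenol: a hydroxyl oxygen attached to an aromatic carbon.
Exactly one fragment in the molecule meets all constraints, giving 1 match.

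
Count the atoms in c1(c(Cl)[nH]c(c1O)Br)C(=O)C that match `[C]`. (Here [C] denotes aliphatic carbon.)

2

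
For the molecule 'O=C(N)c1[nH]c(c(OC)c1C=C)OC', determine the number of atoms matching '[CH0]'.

1

The query [CH0] means: aliphatic carbon with no attached hydrogen.
Check the 14 heavy atoms by environment: 1× n (aromatic, H1) → no; 4× c (aromatic, H0) → no; 3× O (H0) → no; 2× C (H3) → no; 1× C (H0) → match; 1× N (H2) → no; 1× C (H1) → no; 1× C (H2) → no.
That gives 1 matching atom.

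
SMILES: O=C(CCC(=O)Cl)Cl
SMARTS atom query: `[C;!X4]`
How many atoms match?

2

The query [C;!X4] means: aliphatic carbon that does not have four total connections.
Check the 8 heavy atoms by environment: 2× C (X4) → no; 2× C (X3) → match; 2× O (X1) → no; 2× Cl (X1) → no.
That gives 2 matching atoms.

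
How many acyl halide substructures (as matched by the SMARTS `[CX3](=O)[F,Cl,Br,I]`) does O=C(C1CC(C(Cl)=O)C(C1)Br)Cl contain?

[CX3](=O)[F,Cl,Br,I] is the SMARTS for an acyl halide: a carbonyl carbon bonded to a halogen.
The molecule carries 2 separate instances of an acyl chloride (-C(=O)Cl) meeting every constraint; each maps to a distinct set of atoms, giving 2 matches.

2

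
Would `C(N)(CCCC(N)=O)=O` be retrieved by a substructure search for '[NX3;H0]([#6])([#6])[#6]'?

No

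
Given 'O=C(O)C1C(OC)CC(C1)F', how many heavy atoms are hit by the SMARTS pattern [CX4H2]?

2

The query [CX4H2] means: sp3 carbon (X4) with exactly two hydrogens.
Check the 11 heavy atoms by environment: 2× C (H2, X4) → match; 3× C (H1, X4) → no; 1× F (H0, X1) → no; 1× C (H0, X3) → no; 1× O (H0, X1) → no; 1× O (H1, X2) → no; 1× O (H0, X2) → no; 1× C (H3, X4) → no.
That gives 2 matching atoms.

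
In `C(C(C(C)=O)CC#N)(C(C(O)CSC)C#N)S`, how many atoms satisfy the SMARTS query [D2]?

5

Check the 17 heavy atoms by environment: 4× C (D2) → match; 5× C (D3) → no; 1× S (D1) → no; 2× N (D1) → no; 2× O (D1) → no; 2× C (D1) → no; 1× S (D2) → match.
Summing the matching environments: 4 + 1 = 5 matching atoms.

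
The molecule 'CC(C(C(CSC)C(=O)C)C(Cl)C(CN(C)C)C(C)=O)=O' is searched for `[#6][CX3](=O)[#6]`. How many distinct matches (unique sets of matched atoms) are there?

3

[#6][CX3](=O)[#6] is the SMARTS for a ketone: a carbonyl carbon (no H) flanked by two carbons.
The molecule carries 3 separate instances of an acetyl/ketone group (-C(=O)CH3) meeting every constraint; each maps to a distinct set of atoms, giving 3 matches.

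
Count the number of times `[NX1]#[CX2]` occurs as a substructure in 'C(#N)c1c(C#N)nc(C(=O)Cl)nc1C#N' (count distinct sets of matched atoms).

3

[NX1]#[CX2] is the SMARTS for a nitrile: a nitrogen triple-bonded to a two-connected carbon.
The molecule carries 3 separate instances of a nitrile (-C#N) meeting every constraint; each maps to a distinct set of atoms, giving 3 matches.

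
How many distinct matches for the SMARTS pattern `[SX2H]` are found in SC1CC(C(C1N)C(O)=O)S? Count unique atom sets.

[SX2H] is the SMARTS for a thiol: an aliphatic sulfur with two connections, one being H.
The molecule carries 2 separate instances of a thiol (-SH) meeting every constraint; each maps to a distinct set of atoms, giving 2 matches.

2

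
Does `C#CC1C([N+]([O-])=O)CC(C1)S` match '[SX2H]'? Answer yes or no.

Yes

The pattern [SX2H] describes an aliphatic sulfur with two connections, one being H — a thiol.
The molecule carries a thiol (-SH), whose atoms satisfy every constraint of the query, so the pattern matches.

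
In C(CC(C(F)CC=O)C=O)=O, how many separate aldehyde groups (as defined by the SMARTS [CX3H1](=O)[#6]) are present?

[CX3H1](=O)[#6] is the SMARTS for an aldehyde: an sp2 carbon with one H, double-bonded to O and single-bonded to carbon.
The molecule carries 3 separate instances of an aldehyde (-CHO) meeting every constraint; each maps to a distinct set of atoms, giving 3 matches.

3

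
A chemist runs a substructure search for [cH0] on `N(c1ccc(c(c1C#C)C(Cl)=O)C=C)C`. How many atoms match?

The query [cH0] means: aromatic carbon with no attached hydrogen (substituted or ring-fusion).
Check the 15 heavy atoms by environment: 2× c (aromatic, H1) → no; 4× c (aromatic, H0) → match; 1× N (H1) → no; 1× C (H3) → no; 2× C (H1) → no; 1× C (H2) → no; 2× C (H0) → no; 1× O (H0) → no; 1× Cl (H0) → no.
That gives 4 matching atoms.

4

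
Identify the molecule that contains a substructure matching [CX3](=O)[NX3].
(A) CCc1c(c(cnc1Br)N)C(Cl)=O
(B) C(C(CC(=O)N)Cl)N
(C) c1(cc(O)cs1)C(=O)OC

B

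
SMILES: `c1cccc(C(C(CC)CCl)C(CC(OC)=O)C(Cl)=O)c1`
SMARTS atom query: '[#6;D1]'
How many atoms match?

2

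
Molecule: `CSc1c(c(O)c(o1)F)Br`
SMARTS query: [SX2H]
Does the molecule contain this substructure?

No

The pattern [SX2H] describes an aliphatic sulfur with two connections, one being H — a thiol.
The closest candidate here is a methylthio ether (-SCH3), but the sulfur has H0 (bonded to two carbons), not H1. No other fragment satisfies the full query, so there is no match.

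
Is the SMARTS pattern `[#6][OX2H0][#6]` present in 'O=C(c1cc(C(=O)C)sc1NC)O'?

The pattern [#6][OX2H0][#6] describes an aliphatic oxygen bridging two carbons with no H on the oxygen — an ether.
The closest candidate here is a carboxylic acid group (-C(=O)OH), but the -OH oxygen has H1; the =O is OX1, not OX2. No other fragment satisfies the full query, so there is no match.

No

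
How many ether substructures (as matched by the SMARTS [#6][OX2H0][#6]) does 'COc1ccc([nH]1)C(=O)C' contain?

[#6][OX2H0][#6] is the SMARTS for an ether: an aliphatic oxygen bridging two carbons with no H on the oxygen.
Exactly one fragment in the molecule meets all constraints, giving 1 match.

1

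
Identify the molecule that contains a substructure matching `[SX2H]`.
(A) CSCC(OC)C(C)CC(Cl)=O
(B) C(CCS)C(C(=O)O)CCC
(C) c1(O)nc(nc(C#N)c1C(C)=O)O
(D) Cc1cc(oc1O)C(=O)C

B

[SX2H] describes an aliphatic sulfur with two connections, one being H (a thiol).
(A) has a methylthio ether (-SCH3) but the sulfur has H0 (bonded to two carbons), not H1.
(B) contains a thiol (-SH), which satisfies every atom and bond constraint.
(C) has a hydroxyl group (-OH) but it is an -OH, not an -SH.
(D) has a hydroxyl group (-OH) but it is an -OH, not an -SH.
So the answer is (B).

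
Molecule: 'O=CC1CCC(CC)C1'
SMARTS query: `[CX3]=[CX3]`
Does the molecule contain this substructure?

No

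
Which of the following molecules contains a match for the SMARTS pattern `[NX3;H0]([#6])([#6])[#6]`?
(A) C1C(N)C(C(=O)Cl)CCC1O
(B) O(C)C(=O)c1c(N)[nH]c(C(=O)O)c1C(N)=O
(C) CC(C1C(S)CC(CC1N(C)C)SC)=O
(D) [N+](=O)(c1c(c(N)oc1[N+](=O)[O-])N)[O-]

C

[NX3;H0]([#6])([#6])[#6] describes a trivalent nitrogen with no H, bonded to three carbons (a tertiary amine).
(A) has a primary amino group (-NH2) but the nitrogen has H2, not H0 with three carbons.
(B) has a primary amide (-C(=O)NH2) but the amide nitrogen has H2 and only one carbon neighbour.
(C) contains a dimethylamino group (-N(CH3)2), which satisfies every atom and bond constraint.
(D) has a primary amino group (-NH2) but the nitrogen has H2, not H0 with three carbons.
So the answer is (C).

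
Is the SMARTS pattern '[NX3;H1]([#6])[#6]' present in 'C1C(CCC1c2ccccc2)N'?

No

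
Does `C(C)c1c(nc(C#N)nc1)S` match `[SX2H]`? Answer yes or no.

Yes

The pattern [SX2H] describes an aliphatic sulfur with two connections, one being H — a thiol.
The molecule carries a thiol (-SH), whose atoms satisfy every constraint of the query, so the pattern matches.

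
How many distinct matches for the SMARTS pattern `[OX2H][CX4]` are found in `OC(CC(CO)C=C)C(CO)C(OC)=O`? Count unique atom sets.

3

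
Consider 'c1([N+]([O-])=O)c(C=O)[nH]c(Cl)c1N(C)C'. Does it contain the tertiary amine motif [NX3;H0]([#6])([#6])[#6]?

Yes

The pattern [NX3;H0]([#6])([#6])[#6] describes a trivalent nitrogen with no H, bonded to three carbons — a tertiary amine.
The molecule carries a dimethylamino group (-N(CH3)2), whose atoms satisfy every constraint of the query, so the pattern matches.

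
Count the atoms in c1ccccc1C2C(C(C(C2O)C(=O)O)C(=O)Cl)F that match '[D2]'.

5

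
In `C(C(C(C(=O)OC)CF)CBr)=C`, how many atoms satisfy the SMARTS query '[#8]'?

The query [#8] means: #8 matches any oxygen atom.
Check the 12 heavy atoms by environment: 8× C → no; 1× F → no; 2× O → match; 1× Br → no.
That gives 2 matching atoms.

2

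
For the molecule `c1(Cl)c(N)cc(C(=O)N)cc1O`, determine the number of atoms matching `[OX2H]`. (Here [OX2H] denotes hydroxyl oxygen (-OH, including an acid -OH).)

1

The query [OX2H] means: aliphatic oxygen with two connections, one of which is H — an -OH oxygen.
Check the 12 heavy atoms by environment: 4× c (aromatic, H0, X3) → no; 2× c (aromatic, H1, X3) → no; 1× Cl (H0, X1) → no; 1× O (H1, X2) → match; 1× C (H0, X3) → no; 1× O (H0, X1) → no; 2× N (H2, X3) → no.
That gives 1 matching atom.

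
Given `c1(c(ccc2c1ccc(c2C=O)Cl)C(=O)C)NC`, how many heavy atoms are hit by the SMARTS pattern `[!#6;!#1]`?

The query [!#6;!#1] means: not carbon and not hydrogen — any heteroatom.
Check the 18 heavy atoms by environment: 10× c (aromatic) → no; 1× N → match; 4× C → no; 2× O → match; 1× Cl → match.
Summing the matching environments: 1 + 2 + 1 = 4 matching atoms.

4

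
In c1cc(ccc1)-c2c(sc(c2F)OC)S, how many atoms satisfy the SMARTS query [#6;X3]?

10

The query [#6;X3] means: any carbon (aromatic or not) with three total connections.
Check the 15 heavy atoms by environment: 1× s (aromatic, X2) → no; 10× c (aromatic, X3) → match; 1× S (X2) → no; 1× O (X2) → no; 1× C (X4) → no; 1× F (X1) → no.
That gives 10 matching atoms.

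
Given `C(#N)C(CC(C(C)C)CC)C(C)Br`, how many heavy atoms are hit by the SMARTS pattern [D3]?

4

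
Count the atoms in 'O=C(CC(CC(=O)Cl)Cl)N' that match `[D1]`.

5

Check the 10 heavy atoms by environment: 2× C (D2) → no; 3× C (D3) → no; 2× O (D1) → match; 2× Cl (D1) → match; 1× N (D1) → match.
Summing the matching environments: 2 + 2 + 1 = 5 matching atoms.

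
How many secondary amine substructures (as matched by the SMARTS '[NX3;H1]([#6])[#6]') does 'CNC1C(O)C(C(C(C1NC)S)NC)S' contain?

3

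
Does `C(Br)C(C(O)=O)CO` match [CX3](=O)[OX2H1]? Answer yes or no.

The pattern [CX3](=O)[OX2H1] describes an sp2 carbon double-bonded to O and single-bonded to an -OH oxygen — a carboxylic acid.
The molecule carries a carboxylic acid group (-C(=O)OH), whose atoms satisfy every constraint of the query, so the pattern matches.

Yes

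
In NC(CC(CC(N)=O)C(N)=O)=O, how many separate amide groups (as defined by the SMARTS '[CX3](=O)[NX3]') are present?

3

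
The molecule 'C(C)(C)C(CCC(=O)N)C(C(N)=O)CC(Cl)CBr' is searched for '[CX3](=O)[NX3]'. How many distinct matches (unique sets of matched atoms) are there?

[CX3](=O)[NX3] is the SMARTS for an amide: a carbonyl carbon bonded to a trivalent nitrogen.
The molecule carries 2 separate instances of a primary amide (-C(=O)NH2) meeting every constraint; each maps to a distinct set of atoms, giving 2 matches.

2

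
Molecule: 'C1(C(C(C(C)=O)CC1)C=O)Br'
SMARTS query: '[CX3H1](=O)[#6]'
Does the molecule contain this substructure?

The pattern [CX3H1](=O)[#6] describes an sp2 carbon with one H, double-bonded to O and single-bonded to carbon — an aldehyde.
The molecule carries an aldehyde (-CHO), whose atoms satisfy every constraint of the query, so the pattern matches.

Yes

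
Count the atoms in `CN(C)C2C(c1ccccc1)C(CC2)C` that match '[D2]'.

Check the 15 heavy atoms by environment: 3× C (D3) → no; 2× C (D2) → match; 1× c (aromatic, D3) → no; 5× c (aromatic, D2) → match; 3× C (D1) → no; 1× N (D3) → no.
Summing the matching environments: 2 + 5 = 7 matching atoms.

7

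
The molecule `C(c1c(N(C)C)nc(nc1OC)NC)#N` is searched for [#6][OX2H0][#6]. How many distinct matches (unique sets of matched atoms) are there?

1

[#6][OX2H0][#6] is the SMARTS for an ether: an aliphatic oxygen bridging two carbons with no H on the oxygen.
Exactly one fragment in the molecule meets all constraints, giving 1 match.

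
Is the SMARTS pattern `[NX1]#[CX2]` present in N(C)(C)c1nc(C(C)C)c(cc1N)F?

No

The pattern [NX1]#[CX2] describes a nitrogen triple-bonded to a two-connected carbon — a nitrile.
The closest candidate here is a primary amino group (-NH2), but the nitrogen is NX3 (three connections), not NX1 triple-bonded. No other fragment satisfies the full query, so there is no match.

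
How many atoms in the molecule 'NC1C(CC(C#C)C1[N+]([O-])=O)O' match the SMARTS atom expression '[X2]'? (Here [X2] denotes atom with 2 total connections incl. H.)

Check the 12 heavy atoms by environment: 5× C (X4) → no; 1× N (X3) → no; 1× O (X2) → match; 1× N (charge +1, X3) → no; 1× O (charge -1, X1) → no; 1× O (X1) → no; 2× C (X2) → match.
Summing the matching environments: 1 + 2 = 3 matching atoms.

3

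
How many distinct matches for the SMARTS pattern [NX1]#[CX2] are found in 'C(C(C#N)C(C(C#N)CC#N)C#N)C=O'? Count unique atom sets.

4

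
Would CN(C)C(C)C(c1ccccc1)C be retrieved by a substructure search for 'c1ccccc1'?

Yes

The pattern c1ccccc1 describes six aromatic carbons in a ring — a benzene ring.
The molecule carries a phenyl ring, whose atoms satisfy every constraint of the query, so the pattern matches.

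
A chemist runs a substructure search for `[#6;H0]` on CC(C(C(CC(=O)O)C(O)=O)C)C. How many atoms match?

Check the 13 heavy atoms by environment: 3× C (H3) → no; 3× C (H1) → no; 1× C (H2) → no; 2× C (H0) → match; 2× O (H0) → no; 2× O (H1) → no.
That gives 2 matching atoms.

2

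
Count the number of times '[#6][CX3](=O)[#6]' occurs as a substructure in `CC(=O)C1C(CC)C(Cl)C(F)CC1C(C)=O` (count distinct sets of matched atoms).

[#6][CX3](=O)[#6] is the SMARTS for a ketone: a carbonyl carbon (no H) flanked by two carbons.
The molecule carries 2 separate instances of an acetyl/ketone group (-C(=O)CH3) meeting every constraint; each maps to a distinct set of atoms, giving 2 matches.

2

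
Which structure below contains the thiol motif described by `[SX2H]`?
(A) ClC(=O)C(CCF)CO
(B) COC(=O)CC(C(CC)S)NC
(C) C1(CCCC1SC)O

[SX2H] describes an aliphatic sulfur with two connections, one being H (a thiol).
(A) has a hydroxyl group (-OH) but it is an -OH, not an -SH.
(B) contains a thiol (-SH), which satisfies every atom and bond constraint.
(C) has a hydroxyl group (-OH) but it is an -OH, not an -SH.
So the answer is (B).

B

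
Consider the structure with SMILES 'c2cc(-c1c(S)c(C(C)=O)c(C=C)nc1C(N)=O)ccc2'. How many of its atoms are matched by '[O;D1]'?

The query [O;D1] means: aliphatic oxygen bonded to exactly one heavy atom.
Check the 21 heavy atoms by environment: 1× n (aromatic, D2) → no; 6× c (aromatic, D3) → no; 5× c (aromatic, D2) → no; 2× C (D3) → no; 2× O (D1) → match; 2× C (D1) → no; 1× S (D1) → no; 1× N (D1) → no; 1× C (D2) → no.
That gives 2 matching atoms.

2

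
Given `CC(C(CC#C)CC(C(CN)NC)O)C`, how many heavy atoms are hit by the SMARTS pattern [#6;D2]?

4

The query [#6;D2] means: any carbon bonded to exactly two heavy atoms.
Check the 15 heavy atoms by environment: 4× C (D2) → match; 4× C (D3) → no; 4× C (D1) → no; 1× O (D1) → no; 1× N (D2) → no; 1× N (D1) → no.
That gives 4 matching atoms.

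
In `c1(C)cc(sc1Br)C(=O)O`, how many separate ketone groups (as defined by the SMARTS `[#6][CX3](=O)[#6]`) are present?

[#6][CX3](=O)[#6] is the SMARTS for a ketone: a carbonyl carbon (no H) flanked by two carbons.
The molecule has a carboxylic acid group (-C(=O)OH), but one neighbour of the carbonyl carbon is O, not C; nothing else fits, so there are 0 matches.

0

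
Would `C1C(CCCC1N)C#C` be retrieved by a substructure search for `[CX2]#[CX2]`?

Yes

The pattern [CX2]#[CX2] describes a carbon-carbon triple bond — an alkyne.
The molecule carries an ethynyl group (-C#CH), whose atoms satisfy every constraint of the query, so the pattern matches.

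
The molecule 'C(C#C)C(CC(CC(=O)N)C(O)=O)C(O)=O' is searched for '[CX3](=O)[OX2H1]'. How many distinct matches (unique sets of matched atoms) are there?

2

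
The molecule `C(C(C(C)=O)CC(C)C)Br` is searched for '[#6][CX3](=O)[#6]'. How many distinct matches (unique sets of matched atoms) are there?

1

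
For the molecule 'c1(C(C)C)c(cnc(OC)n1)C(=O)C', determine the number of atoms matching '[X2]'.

3

The query [X2] means: any atom with exactly two total connections (bonds + H).
Check the 14 heavy atoms by environment: 2× n (aromatic, X2) → match; 4× c (aromatic, X3) → no; 1× O (X2) → match; 5× C (X4) → no; 1× C (X3) → no; 1× O (X1) → no.
Summing the matching environments: 2 + 1 = 3 matching atoms.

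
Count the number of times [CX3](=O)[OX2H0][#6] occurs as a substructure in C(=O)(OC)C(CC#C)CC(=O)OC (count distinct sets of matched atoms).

2

[CX3](=O)[OX2H0][#6] is the SMARTS for an ester: a carbonyl carbon bonded to an oxygen that is itself bonded to carbon (no H on that O).
The molecule carries 2 separate instances of a methyl-ester group (-C(=O)OCH3) meeting every constraint; each maps to a distinct set of atoms, giving 2 matches.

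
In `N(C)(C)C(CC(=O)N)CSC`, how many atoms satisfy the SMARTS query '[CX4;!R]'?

6

The query [CX4;!R] means: aliphatic carbon with four total connections, not in a ring.
Check the 11 heavy atoms by environment: 6× C (X4, acyclic) → match; 1× S (X2, acyclic) → no; 1× C (X3, acyclic) → no; 1× O (X1, acyclic) → no; 2× N (X3, acyclic) → no.
That gives 6 matching atoms.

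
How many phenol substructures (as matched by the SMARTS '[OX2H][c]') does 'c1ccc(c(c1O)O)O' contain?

[OX2H][c] is the SMARTS for a phenol: a hydroxyl oxygen attached to an aromatic carbon.
The molecule carries 3 separate instances of a hydroxyl group (-OH) meeting every constraint; each maps to a distinct set of atoms, giving 3 matches.

3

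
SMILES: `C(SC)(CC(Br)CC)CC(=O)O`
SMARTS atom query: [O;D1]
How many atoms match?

The query [O;D1] means: aliphatic oxygen bonded to exactly one heavy atom.
Check the 12 heavy atoms by environment: 2× C (D1) → no; 3× C (D2) → no; 3× C (D3) → no; 1× S (D2) → no; 2× O (D1) → match; 1× Br (D1) → no.
That gives 2 matching atoms.

2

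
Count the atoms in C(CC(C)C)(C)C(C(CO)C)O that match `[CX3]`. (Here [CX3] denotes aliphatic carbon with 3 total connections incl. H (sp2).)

Check the 12 heavy atoms by environment: 10× C (X4) → no; 2× O (X2) → no.
No environment satisfies the query, so 0 matching atoms.

0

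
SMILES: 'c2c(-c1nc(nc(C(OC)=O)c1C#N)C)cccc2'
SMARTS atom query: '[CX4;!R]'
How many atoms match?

The query [CX4;!R] means: aliphatic carbon with four total connections, not in a ring.
Check the 19 heavy atoms by environment: 2× n (aromatic, X2, in 6-ring) → no; 10× c (aromatic, X3, in 6-ring) → no; 2× C (X4, acyclic) → match; 1× C (X3, acyclic) → no; 1× O (X1, acyclic) → no; 1× O (X2, acyclic) → no; 1× C (X2, acyclic) → no; 1× N (X1, acyclic) → no.
That gives 2 matching atoms.

2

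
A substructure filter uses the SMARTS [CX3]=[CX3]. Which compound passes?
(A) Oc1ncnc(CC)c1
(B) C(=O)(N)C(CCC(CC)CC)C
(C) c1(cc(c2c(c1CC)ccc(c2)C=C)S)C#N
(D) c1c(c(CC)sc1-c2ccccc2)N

C

[CX3]=[CX3] describes a non-aromatic C=C double bond between two sp2 carbons (an alkene).
(A) has an ethyl group (-CH2CH3) but its C-C bond is a single bond between CX4 carbons, not CX3=CX3.
(B) has an ethyl group (-CH2CH3) but its C-C bond is a single bond between CX4 carbons, not CX3=CX3.
(C) contains a vinyl group (-CH=CH2), which satisfies every atom and bond constraint.
(D) has an ethyl group (-CH2CH3) but its C-C bond is a single bond between CX4 carbons, not CX3=CX3.
So the answer is (C).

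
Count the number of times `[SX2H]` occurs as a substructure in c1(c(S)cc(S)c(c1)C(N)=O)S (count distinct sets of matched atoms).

[SX2H] is the SMARTS for a thiol: an aliphatic sulfur with two connections, one being H.
The molecule carries 3 separate instances of a thiol (-SH) meeting every constraint; each maps to a distinct set of atoms, giving 3 matches.

3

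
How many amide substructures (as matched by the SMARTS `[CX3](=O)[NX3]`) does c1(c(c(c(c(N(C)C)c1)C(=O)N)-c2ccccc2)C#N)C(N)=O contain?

2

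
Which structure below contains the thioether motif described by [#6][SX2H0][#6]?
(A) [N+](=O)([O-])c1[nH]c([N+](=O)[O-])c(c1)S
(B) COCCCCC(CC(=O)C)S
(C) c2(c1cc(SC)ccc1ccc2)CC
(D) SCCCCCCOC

C

[#6][SX2H0][#6] describes an aliphatic sulfur bridging two carbons with no H on the sulfur (a thioether).
(A) has a thiol (-SH) but the sulfur has H1, not H0 bridging two carbons.
(B) has a methoxy ether (-OCH3) but the bridging atom is O, not S.
(C) contains a methylthio ether (-SCH3), which satisfies every atom and bond constraint.
(D) has a thiol (-SH) but the sulfur has H1, not H0 bridging two carbons.
So the answer is (C).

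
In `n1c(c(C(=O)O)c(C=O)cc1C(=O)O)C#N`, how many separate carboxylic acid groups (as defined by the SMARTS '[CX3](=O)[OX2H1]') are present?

2

[CX3](=O)[OX2H1] is the SMARTS for a carboxylic acid: an sp2 carbon double-bonded to O and single-bonded to an -OH oxygen.
The molecule carries 2 separate instances of a carboxylic acid group (-C(=O)OH) meeting every constraint; each maps to a distinct set of atoms, giving 2 matches.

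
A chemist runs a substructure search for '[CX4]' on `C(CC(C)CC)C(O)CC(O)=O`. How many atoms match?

8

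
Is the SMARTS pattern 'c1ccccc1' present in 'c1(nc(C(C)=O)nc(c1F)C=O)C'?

The pattern c1ccccc1 describes six aromatic carbons in a ring — a benzene ring.
The closest candidate here is a methyl group (-CH3), but no six-membered all-carbon aromatic ring is present. No other fragment satisfies the full query, so there is no match.

No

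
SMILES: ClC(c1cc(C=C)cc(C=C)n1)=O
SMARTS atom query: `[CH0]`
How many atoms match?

1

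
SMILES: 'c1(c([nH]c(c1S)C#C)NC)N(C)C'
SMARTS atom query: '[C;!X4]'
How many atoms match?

The query [C;!X4] means: aliphatic carbon that does not have four total connections.
Check the 13 heavy atoms by environment: 1× n (aromatic, X3) → no; 4× c (aromatic, X3) → no; 2× N (X3) → no; 3× C (X4) → no; 1× S (X2) → no; 2× C (X2) → match.
That gives 2 matching atoms.

2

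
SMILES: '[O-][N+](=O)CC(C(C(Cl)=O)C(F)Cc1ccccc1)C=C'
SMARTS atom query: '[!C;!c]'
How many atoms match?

6

The query [!C;!c] means: neither aliphatic nor aromatic carbon — same as [!#6].
Check the 20 heavy atoms by environment: 8× C → no; 1× N (charge +1) → match; 1× O (charge -1) → match; 2× O → match; 1× Cl → match; 1× F → match; 6× c (aromatic) → no.
Summing the matching environments: 1 + 1 + 2 + 1 + 1 = 6 matching atoms.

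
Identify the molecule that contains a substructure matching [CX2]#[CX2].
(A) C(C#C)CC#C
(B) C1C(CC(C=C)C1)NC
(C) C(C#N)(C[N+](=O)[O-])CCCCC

A

[CX2]#[CX2] describes a carbon-carbon triple bond (an alkyne).
(A) contains an ethynyl group (-C#CH), which satisfies every atom and bond constraint.
(B) has a vinyl group (-CH=CH2) but the C=C is a double bond; both carbons are CX3, not CX2.
(C) has a nitrile (-C#N) but the triple bond is C#N, not C#C.
So the answer is (A).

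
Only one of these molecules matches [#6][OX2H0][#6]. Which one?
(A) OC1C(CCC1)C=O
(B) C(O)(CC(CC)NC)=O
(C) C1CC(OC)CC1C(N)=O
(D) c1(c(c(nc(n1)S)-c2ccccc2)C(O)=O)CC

C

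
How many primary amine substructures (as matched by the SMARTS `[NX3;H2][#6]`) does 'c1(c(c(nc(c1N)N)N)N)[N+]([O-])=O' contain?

[NX3;H2][#6] is the SMARTS for a primary amine: a trivalent nitrogen with two H attached to carbon.
The molecule carries 4 separate instances of a primary amino group (-NH2) meeting every constraint; each maps to a distinct set of atoms, giving 4 matches.

4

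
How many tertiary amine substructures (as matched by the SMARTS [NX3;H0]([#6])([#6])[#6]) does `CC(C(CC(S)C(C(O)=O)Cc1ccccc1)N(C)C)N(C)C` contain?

[NX3;H0]([#6])([#6])[#6] is the SMARTS for a tertiary amine: a trivalent nitrogen with no H, bonded to three carbons.
The molecule carries 2 separate instances of a dimethylamino group (-N(CH3)2) meeting every constraint; each maps to a distinct set of atoms, giving 2 matches.

2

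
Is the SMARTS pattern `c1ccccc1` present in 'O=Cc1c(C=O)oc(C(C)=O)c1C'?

The pattern c1ccccc1 describes six aromatic carbons in a ring — a benzene ring.
The closest candidate here is a methyl group (-CH3), but no six-membered all-carbon aromatic ring is present. No other fragment satisfies the full query, so there is no match.

No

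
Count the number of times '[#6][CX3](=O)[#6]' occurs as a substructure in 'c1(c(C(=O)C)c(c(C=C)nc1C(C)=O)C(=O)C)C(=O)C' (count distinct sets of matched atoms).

[#6][CX3](=O)[#6] is the SMARTS for a ketone: a carbonyl carbon (no H) flanked by two carbons.
The molecule carries 4 separate instances of an acetyl/ketone group (-C(=O)CH3) meeting every constraint; each maps to a distinct set of atoms, giving 4 matches.

4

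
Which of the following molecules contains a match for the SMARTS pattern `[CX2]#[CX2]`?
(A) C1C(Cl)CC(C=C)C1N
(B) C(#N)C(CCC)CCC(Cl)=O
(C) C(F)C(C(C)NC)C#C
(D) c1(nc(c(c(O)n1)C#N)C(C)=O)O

[CX2]#[CX2] describes a carbon-carbon triple bond (an alkyne).
(A) has a vinyl group (-CH=CH2) but the C=C is a double bond; both carbons are CX3, not CX2.
(B) has a nitrile (-C#N) but the triple bond is C#N, not C#C.
(C) contains an ethynyl group (-C#CH), which satisfies every atom and bond constraint.
(D) has a nitrile (-C#N) but the triple bond is C#N, not C#C.
So the answer is (C).

C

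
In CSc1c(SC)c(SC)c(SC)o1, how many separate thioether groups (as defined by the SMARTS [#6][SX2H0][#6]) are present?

4

[#6][SX2H0][#6] is the SMARTS for a thioether: an aliphatic sulfur bridging two carbons with no H on the sulfur.
The molecule carries 4 separate instances of a methylthio ether (-SCH3) meeting every constraint; each maps to a distinct set of atoms, giving 4 matches.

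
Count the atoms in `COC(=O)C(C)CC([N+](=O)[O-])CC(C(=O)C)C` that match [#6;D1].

4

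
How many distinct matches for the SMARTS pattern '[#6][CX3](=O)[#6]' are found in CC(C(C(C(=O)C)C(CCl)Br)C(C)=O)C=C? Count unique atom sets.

2

[#6][CX3](=O)[#6] is the SMARTS for a ketone: a carbonyl carbon (no H) flanked by two carbons.
The molecule carries 2 separate instances of an acetyl/ketone group (-C(=O)CH3) meeting every constraint; each maps to a distinct set of atoms, giving 2 matches.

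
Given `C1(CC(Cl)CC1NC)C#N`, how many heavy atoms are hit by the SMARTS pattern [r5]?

The query [r5] means: r5 matches atoms in a five-membered ring.
Check the 10 heavy atoms by environment: 5× C (in 5-ring) → match; 2× C (acyclic) → no; 2× N (acyclic) → no; 1× Cl (acyclic) → no.
That gives 5 matching atoms.

5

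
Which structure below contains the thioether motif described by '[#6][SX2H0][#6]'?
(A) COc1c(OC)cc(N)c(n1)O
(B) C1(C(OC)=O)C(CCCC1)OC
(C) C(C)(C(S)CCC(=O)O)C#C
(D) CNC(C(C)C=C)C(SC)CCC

[#6][SX2H0][#6] describes an aliphatic sulfur bridging two carbons with no H on the sulfur (a thioether).
(A) has a methoxy ether (-OCH3) but the bridging atom is O, not S.
(B) has a methoxy ether (-OCH3) but the bridging atom is O, not S.
(C) has a thiol (-SH) but the sulfur has H1, not H0 bridging two carbons.
(D) contains a methylthio ether (-SCH3), which satisfies every atom and bond constraint.
So the answer is (D).

D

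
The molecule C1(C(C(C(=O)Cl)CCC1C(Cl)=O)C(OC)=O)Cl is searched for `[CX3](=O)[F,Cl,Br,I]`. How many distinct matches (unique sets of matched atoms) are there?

2

[CX3](=O)[F,Cl,Br,I] is the SMARTS for an acyl halide: a carbonyl carbon bonded to a halogen.
The molecule carries 2 separate instances of an acyl chloride (-C(=O)Cl) meeting every constraint; each maps to a distinct set of atoms, giving 2 matches.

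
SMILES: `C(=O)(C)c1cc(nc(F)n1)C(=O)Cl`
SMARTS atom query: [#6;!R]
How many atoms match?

The query [#6;!R] means: carbon not in any ring.
Check the 13 heavy atoms by environment: 2× n (aromatic, in 6-ring) → no; 4× c (aromatic, in 6-ring) → no; 3× C (acyclic) → match; 2× O (acyclic) → no; 1× Cl (acyclic) → no; 1× F (acyclic) → no.
That gives 3 matching atoms.

3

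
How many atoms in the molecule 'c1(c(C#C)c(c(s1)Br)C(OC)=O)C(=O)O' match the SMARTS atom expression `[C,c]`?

9

The query [C,c] means: comma = OR; matches aliphatic or aromatic carbon — same as #6.
Check the 15 heavy atoms by environment: 1× s (aromatic) → no; 4× c (aromatic) → match; 1× Br → no; 5× C → match; 4× O → no.
Summing the matching environments: 4 + 5 = 9 matching atoms.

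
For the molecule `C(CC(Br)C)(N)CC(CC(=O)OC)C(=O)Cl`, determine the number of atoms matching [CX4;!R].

8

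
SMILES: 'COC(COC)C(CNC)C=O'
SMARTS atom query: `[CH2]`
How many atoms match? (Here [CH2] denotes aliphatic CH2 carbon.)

2

The query [CH2] means: aliphatic carbon with exactly two hydrogens.
Check the 12 heavy atoms by environment: 2× C (H2) → match; 3× C (H1) → no; 1× N (H1) → no; 3× C (H3) → no; 3× O (H0) → no.
That gives 2 matching atoms.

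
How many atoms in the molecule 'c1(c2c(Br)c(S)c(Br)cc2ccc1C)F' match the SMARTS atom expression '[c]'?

The query [c] means: lowercase c matches aromatic carbon only.
Check the 15 heavy atoms by environment: 10× c (aromatic) → match; 2× Br → no; 1× S → no; 1× C → no; 1× F → no.
That gives 10 matching atoms.

10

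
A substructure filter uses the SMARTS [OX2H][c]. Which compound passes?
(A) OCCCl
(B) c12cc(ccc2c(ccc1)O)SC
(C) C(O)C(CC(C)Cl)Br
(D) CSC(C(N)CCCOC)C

B

[OX2H][c] describes a hydroxyl oxygen attached to an aromatic carbon (a phenol).
(A) has a hydroxyl group (-OH) but the -OH is on an aliphatic carbon, not an aromatic c.
(B) contains a hydroxyl group (-OH), which satisfies every atom and bond constraint.
(C) has a hydroxyl group (-OH) but the -OH is on an aliphatic carbon, not an aromatic c.
(D) has a methoxy ether (-OCH3) but the oxygen has H0, not H1.
So the answer is (B).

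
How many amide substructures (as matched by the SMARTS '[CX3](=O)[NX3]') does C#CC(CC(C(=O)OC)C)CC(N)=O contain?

1

[CX3](=O)[NX3] is the SMARTS for an amide: a carbonyl carbon bonded to a trivalent nitrogen.
Exactly one fragment in the molecule meets all constraints, giving 1 match.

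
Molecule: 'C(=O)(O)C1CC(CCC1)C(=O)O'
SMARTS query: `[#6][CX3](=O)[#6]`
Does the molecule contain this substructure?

The pattern [#6][CX3](=O)[#6] describes a carbonyl carbon (no H) flanked by two carbons — a ketone.
The closest candidate here is a carboxylic acid group (-C(=O)OH), but one neighbour of the carbonyl carbon is O, not C. No other fragment satisfies the full query, so there is no match.

No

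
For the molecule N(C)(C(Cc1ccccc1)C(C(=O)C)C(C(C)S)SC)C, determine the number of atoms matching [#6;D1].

The query [#6;D1] means: carbon bonded to exactly one heavy atom.
Check the 21 heavy atoms by environment: 1× C (D2) → no; 5× C (D3) → no; 5× C (D1) → match; 1× O (D1) → no; 1× S (D1) → no; 1× N (D3) → no; 1× S (D2) → no; 1× c (aromatic, D3) → no; 5× c (aromatic, D2) → no.
That gives 5 matching atoms.

5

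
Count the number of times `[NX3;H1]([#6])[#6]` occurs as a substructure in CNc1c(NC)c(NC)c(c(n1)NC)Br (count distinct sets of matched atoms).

4

[NX3;H1]([#6])[#6] is the SMARTS for a secondary amine: a trivalent nitrogen with one H, bonded to two carbons.
The molecule carries 4 separate instances of an N-methylamino group (-NHCH3) meeting every constraint; each maps to a distinct set of atoms, giving 4 matches.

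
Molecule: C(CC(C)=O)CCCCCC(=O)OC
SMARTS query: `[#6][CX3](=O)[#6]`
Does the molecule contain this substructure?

The pattern [#6][CX3](=O)[#6] describes a carbonyl carbon (no H) flanked by two carbons — a ketone.
The molecule carries an acetyl/ketone group (-C(=O)CH3), whose atoms satisfy every constraint of the query, so the pattern matches.

Yes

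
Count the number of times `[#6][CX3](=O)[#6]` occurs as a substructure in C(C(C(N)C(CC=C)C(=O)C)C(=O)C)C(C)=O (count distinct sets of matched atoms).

3

[#6][CX3](=O)[#6] is the SMARTS for a ketone: a carbonyl carbon (no H) flanked by two carbons.
The molecule carries 3 separate instances of an acetyl/ketone group (-C(=O)CH3) meeting every constraint; each maps to a distinct set of atoms, giving 3 matches.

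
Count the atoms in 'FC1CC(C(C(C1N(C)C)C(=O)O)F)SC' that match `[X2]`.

2

The query [X2] means: any atom with exactly two total connections (bonds + H).
Check the 16 heavy atoms by environment: 9× C (X4) → no; 1× C (X3) → no; 1× O (X1) → no; 1× O (X2) → match; 2× F (X1) → no; 1× S (X2) → match; 1× N (X3) → no.
Summing the matching environments: 1 + 1 = 2 matching atoms.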